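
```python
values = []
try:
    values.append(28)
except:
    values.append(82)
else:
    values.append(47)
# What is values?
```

Step-by-step execution trace:
1. try: `values.append(28)` → values = [28]. No exception raised.
2. `except` is skipped.
3. `else` runs (try completed without exception): `values.append(47)` → values = [28, 47].
Result: [28, 47]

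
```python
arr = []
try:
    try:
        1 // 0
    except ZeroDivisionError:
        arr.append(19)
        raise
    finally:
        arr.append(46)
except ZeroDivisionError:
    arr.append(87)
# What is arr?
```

Step-by-step execution trace:
1. Inner try: `1 // 0` raises ZeroDivisionError.
2. Inner `except ZeroDivisionError` matches → `arr.append(19)` → arr = [19].
3. bare `raise` re-raises ZeroDivisionError.
4. Inner `finally` runs during unwinding: `arr.append(46)` → arr = [19, 46].
5. Outer `except ZeroDivisionError` matches → `arr.append(87)` → arr = [19, 46, 87].
Result: [19, 46, 87]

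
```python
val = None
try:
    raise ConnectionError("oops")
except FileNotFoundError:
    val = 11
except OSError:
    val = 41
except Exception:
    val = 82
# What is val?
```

Step-by-step execution trace:
1. `raise ConnectionError(...)` raises ConnectionError.
2. `except FileNotFoundError` does not match (ConnectionError is not a subclass of FileNotFoundError); skipped.
3. `except OSError` matches (ConnectionError is a subclass of OSError) → val = 41.
4. `except Exception` is not reached.
Result: 41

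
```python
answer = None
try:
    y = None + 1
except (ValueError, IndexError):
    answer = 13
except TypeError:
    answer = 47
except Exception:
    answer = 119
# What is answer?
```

Step-by-step execution trace:
1. `y = None + 1` raises TypeError.
2. `except (ValueError, IndexError)` does not match TypeError; skipped.
3. `except TypeError` matches (exact type match) → answer = 47.
4. `except Exception` is not reached.
Result: 47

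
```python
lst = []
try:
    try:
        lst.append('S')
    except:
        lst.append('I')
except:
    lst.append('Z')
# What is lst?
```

Step-by-step execution trace:
1. Inner try: `lst.append('S')` → lst = ['S']. No exception raised.
2. Inner `except` is skipped.
3. Inner try completes normally; outer `except` is skipped.
Result: ['S']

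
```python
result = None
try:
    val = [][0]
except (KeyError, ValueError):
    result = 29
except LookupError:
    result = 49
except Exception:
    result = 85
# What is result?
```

Step-by-step execution trace:
1. `val = [][0]` raises IndexError.
2. `except (KeyError, ValueError)` does not match IndexError; skipped.
3. `except LookupError` matches (IndexError is a subclass of LookupError) → result = 49.
4. `except Exception` is not reached.
Result: 49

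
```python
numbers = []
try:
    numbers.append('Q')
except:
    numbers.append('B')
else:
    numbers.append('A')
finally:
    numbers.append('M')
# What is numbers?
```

Step-by-step execution trace:
1. try: `numbers.append('Q')` → numbers = ['Q']. No exception raised.
2. `except` is skipped.
3. `else` runs: `numbers.append('A')` → numbers = ['Q', 'A'].
4. `finally` always runs: `numbers.append('M')` → numbers = ['Q', 'A', 'M'].
Result: ['Q', 'A', 'M']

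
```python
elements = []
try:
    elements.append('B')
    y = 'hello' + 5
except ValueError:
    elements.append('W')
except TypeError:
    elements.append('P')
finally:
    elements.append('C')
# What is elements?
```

Step-by-step execution trace:
1. try: `elements.append('B')` → elements = ['B'].
2. `y = 'hello' + 5` raises TypeError.
3. `except ValueError` does not match TypeError; skipped.
4. `except TypeError` matches → `elements.append('P')` → elements = ['B', 'P'].
5. finally always runs: `elements.append('C')` → elements = ['B', 'P', 'C'].
Result: ['B', 'P', 'C']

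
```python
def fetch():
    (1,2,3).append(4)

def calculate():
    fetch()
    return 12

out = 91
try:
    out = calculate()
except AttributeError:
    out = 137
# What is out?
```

Step-by-step execution trace:
1. out starts at 91.
2. try: `calculate()` calls `fetch()`.
3. `fetch()` evaluates `(1,2,3).append(4)`, which raises AttributeError; it propagates through calculate (uncaught).
4. `return 12` in calculate is not reached; the assignment to out does not complete.
5. `except AttributeError` matches → out = 137.
Result: 137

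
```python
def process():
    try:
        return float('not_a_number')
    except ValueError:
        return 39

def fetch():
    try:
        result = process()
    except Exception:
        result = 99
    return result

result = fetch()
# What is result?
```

Step-by-step execution trace:
1. `fetch()` calls `process()`.
2. In process: `float('not_a_number')` raises ValueError; `except ValueError` catches it → returns 39.
3. In fetch: `result = process()` → result = 39. No exception reaches fetch.
4. `except Exception` is skipped; fetch returns 39.
5. result = 39.
Result: 39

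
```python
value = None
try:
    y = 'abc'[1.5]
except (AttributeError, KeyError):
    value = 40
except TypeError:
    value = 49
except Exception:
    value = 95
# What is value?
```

Step-by-step execution trace:
1. `y = 'abc'[1.5]` raises TypeError.
2. `except (AttributeError, KeyError)` does not match TypeError; skipped.
3. `except TypeError` matches (exact type match) → value = 49.
4. `except Exception` is not reached.
Result: 49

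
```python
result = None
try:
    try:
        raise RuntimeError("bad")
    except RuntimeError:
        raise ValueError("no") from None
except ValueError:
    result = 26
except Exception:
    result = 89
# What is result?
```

Step-by-step execution trace:
1. Inner try raises RuntimeError; inner `except RuntimeError` catches it.
2. `raise ValueError(...) from None` raises ValueError (from None suppresses __context__, but the active exception is still ValueError).
3. Outer `except ValueError` matches → result = 26.
4. `except Exception` is not reached.
Result: 26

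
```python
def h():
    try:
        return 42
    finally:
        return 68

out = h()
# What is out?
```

Step-by-step execution trace:
1. `h()` enters try: `return 42` sets pending return value 42.
2. Before returning, `finally: return 68` runs and overrides the pending return.
3. h() returns 68 → out = 68.
Result: 68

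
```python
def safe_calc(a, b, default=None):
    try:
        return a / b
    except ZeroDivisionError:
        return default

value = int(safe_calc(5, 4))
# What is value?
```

Step-by-step execution trace:
1. `safe_calc(5, 4)` enters try: `return 5 / 4` → returns 1.25. No exception raised.
2. `except ZeroDivisionError` is skipped.
3. `int(1.25)` → 1 → value = 1.
Result: 1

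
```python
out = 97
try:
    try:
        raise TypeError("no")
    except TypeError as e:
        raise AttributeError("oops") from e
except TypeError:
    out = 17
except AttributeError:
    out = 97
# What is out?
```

Step-by-step execution trace:
1. Inner try raises TypeError; inner `except TypeError as e` catches it.
2. `raise AttributeError(...) from e` raises AttributeError (TypeError is attached as __cause__, but only AttributeError is active).
3. Outer `except TypeError` does not match AttributeError; skipped.
4. Outer `except AttributeError` matches → out = 97.
Result: 97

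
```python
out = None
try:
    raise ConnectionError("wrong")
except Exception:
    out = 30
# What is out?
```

Step-by-step execution trace:
1. `raise ConnectionError(...)` raises ConnectionError.
2. `except Exception` matches (ConnectionError is a subclass of Exception) → out = 30.
Result: 30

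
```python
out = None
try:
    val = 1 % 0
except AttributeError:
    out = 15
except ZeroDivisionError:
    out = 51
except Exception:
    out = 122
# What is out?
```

Step-by-step execution trace:
1. `val = 1 % 0` raises ZeroDivisionError.
2. `except AttributeError` does not match ZeroDivisionError; skipped.
3. `except ZeroDivisionError` matches → out = 51.
4. Remaining except clauses are skipped.
Result: 51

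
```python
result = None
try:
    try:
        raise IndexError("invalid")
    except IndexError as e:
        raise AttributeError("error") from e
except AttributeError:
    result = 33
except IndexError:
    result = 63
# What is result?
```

Step-by-step execution trace:
1. Inner try raises IndexError; inner `except IndexError as e` catches it.
2. `raise AttributeError(...) from e` raises AttributeError (IndexError is attached as __cause__, but only AttributeError is active).
3. Outer `except AttributeError` matches → result = 33.
4. `except IndexError` is not reached.
Result: 33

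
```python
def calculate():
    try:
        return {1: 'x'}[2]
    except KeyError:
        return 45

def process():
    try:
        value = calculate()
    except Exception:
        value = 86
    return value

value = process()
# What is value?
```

Step-by-step execution trace:
1. `process()` calls `calculate()`.
2. In calculate: `{1: 'x'}[2]` raises KeyError; `except KeyError` catches it → returns 45.
3. In process: `value = calculate()` → value = 45. No exception reaches process.
4. `except Exception` is skipped; process returns 45.
5. value = 45.
Result: 45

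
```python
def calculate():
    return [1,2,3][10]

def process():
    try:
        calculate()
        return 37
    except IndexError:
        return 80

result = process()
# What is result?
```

Step-by-step execution trace:
1. `process()` calls `calculate()`.
2. `calculate()` evaluates `[1,2,3][10]`, which raises IndexError; it propagates to the caller.
3. `return 37` is not reached.
4. `except IndexError` in process matches → returns 80.
5. result = 80.
Result: 80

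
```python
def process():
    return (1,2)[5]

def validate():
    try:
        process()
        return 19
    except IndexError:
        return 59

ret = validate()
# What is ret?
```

Step-by-step execution trace:
1. `validate()` calls `process()`.
2. `process()` evaluates `(1,2)[5]`, which raises IndexError; it propagates to the caller.
3. `return 19` is not reached.
4. `except IndexError` in validate matches → returns 59.
5. ret = 59.
Result: 59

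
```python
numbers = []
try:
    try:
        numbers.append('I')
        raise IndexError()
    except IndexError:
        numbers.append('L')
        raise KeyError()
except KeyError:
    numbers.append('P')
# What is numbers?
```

Step-by-step execution trace:
1. Inner try: `numbers.append('I')` → numbers = ['I'].
2. `raise IndexError()` raises IndexError.
3. Inner `except IndexError` matches → `numbers.append('L')` → numbers = ['I', 'L'].
4. `raise KeyError()` raises KeyError; propagates to outer try.
5. Outer `except KeyError` matches → `numbers.append('P')` → numbers = ['I', 'L', 'P'].
Result: ['I', 'L', 'P']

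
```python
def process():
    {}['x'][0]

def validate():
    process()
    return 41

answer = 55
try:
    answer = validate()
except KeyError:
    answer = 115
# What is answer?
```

Step-by-step execution trace:
1. answer starts at 55.
2. try: `validate()` calls `process()`.
3. `process()` evaluates `{}['x'][0]`, which raises KeyError; it propagates through validate (uncaught).
4. `return 41` in validate is not reached; the assignment to answer does not complete.
5. `except KeyError` matches → answer = 115.
Result: 115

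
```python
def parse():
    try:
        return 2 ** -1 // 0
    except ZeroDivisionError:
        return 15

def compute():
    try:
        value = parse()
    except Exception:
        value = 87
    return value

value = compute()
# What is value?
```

Step-by-step execution trace:
1. `compute()` calls `parse()`.
2. In parse: `2 ** -1 // 0` raises ZeroDivisionError; `except ZeroDivisionError` catches it → returns 15.
3. In compute: `value = parse()` → value = 15. No exception reaches compute.
4. `except Exception` is skipped; compute returns 15.
5. value = 15.
Result: 15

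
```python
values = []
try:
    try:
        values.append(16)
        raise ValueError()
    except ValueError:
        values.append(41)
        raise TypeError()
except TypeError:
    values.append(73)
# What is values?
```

Step-by-step execution trace:
1. Inner try: `values.append(16)` → values = [16].
2. `raise ValueError()` raises ValueError.
3. Inner `except ValueError` matches → `values.append(41)` → values = [16, 41].
4. `raise TypeError()` raises TypeError; propagates to outer try.
5. Outer `except TypeError` matches → `values.append(73)` → values = [16, 41, 73].
Result: [16, 41, 73]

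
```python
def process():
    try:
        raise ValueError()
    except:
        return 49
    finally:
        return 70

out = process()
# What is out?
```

Step-by-step execution trace:
1. `process()` enters try: `raise ValueError()` raises ValueError.
2. bare `except` matches → `return 49` sets pending return value 49.
3. Before returning, `finally: return 70` runs and overrides the pending return.
4. process() returns 70 → out = 70.
Result: 70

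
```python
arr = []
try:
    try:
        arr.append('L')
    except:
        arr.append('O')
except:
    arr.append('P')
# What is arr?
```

Step-by-step execution trace:
1. Inner try: `arr.append('L')` → arr = ['L']. No exception raised.
2. Inner `except` is skipped.
3. Inner try completes normally; outer `except` is skipped.
Result: ['L']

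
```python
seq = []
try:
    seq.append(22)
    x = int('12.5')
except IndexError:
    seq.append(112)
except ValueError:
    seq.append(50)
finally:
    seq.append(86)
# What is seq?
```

Step-by-step execution trace:
1. try: `seq.append(22)` → seq = [22].
2. `x = int('12.5')` raises ValueError.
3. `except IndexError` does not match ValueError; skipped.
4. `except ValueError` matches → `seq.append(50)` → seq = [22, 50].
5. finally always runs: `seq.append(86)` → seq = [22, 50, 86].
Result: [22, 50, 86]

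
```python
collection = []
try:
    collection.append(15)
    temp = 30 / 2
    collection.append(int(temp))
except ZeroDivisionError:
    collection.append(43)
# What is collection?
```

Step-by-step execution trace:
1. try: `collection.append(15)` → collection = [15].
2. `temp = 30 / 2` → temp = 15.0. No exception raised.
3. `collection.append(int(temp))` → collection = [15, 15].
4. `except ZeroDivisionError` is skipped (no exception was raised).
Result: [15, 15]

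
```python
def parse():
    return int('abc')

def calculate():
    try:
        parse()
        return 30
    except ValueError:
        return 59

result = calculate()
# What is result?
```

Step-by-step execution trace:
1. `calculate()` calls `parse()`.
2. `parse()` evaluates `int('abc')`, which raises ValueError; it propagates to the caller.
3. `return 30` is not reached.
4. `except ValueError` in calculate matches → returns 59.
5. result = 59.
Result: 59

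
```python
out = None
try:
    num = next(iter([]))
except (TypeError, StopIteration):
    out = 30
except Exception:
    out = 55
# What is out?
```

Step-by-step execution trace:
1. `num = next(iter([]))` raises StopIteration.
2. `except (TypeError, StopIteration)` matches (StopIteration is in the tuple) → out = 30.
3. `except Exception` is not reached.
Result: 30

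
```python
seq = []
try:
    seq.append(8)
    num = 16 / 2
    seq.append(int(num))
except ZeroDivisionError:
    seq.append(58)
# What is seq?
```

Step-by-step execution trace:
1. try: `seq.append(8)` → seq = [8].
2. `num = 16 / 2` → num = 8.0. No exception raised.
3. `seq.append(int(num))` → seq = [8, 8].
4. `except ZeroDivisionError` is skipped (no exception was raised).
Result: [8, 8]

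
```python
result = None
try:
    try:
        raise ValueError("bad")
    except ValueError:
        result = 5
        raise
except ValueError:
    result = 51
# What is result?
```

Step-by-step execution trace:
1. Inner try: `raise ValueError("bad")` raises ValueError.
2. Inner `except ValueError` matches → result = 5.
3. bare `raise` re-raises the same ValueError.
4. Outer `except ValueError` matches → result = 51.
Result: 51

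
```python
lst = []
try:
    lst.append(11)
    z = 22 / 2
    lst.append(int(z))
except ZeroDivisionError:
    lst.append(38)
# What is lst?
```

Step-by-step execution trace:
1. try: `lst.append(11)` → lst = [11].
2. `z = 22 / 2` → z = 11.0. No exception raised.
3. `lst.append(int(z))` → lst = [11, 11].
4. `except ZeroDivisionError` is skipped (no exception was raised).
Result: [11, 11]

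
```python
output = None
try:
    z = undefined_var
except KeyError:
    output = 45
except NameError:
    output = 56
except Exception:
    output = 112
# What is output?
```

Step-by-step execution trace:
1. `z = undefined_var` raises NameError.
2. `except KeyError` does not match NameError; skipped.
3. `except NameError` matches → output = 56.
4. Remaining except clauses are skipped.
Result: 56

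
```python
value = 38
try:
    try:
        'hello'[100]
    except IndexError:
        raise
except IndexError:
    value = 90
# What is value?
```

Step-by-step execution trace:
1. Inner try: `'hello'[100]` raises IndexError.
2. Inner `except IndexError` matches; bare `raise` re-raises the same IndexError.
3. Outer `except IndexError` matches → value = 90.
Result: 90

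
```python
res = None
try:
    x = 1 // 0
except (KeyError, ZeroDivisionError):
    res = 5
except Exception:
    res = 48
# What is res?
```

Step-by-step execution trace:
1. `x = 1 // 0` raises ZeroDivisionError.
2. `except (KeyError, ZeroDivisionError)` matches (ZeroDivisionError is in the tuple) → res = 5.
3. `except Exception` is not reached.
Result: 5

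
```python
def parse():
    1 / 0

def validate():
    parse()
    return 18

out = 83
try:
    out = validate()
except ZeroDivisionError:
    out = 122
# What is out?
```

Step-by-step execution trace:
1. out starts at 83.
2. try: `validate()` calls `parse()`.
3. `parse()` evaluates `1 / 0`, which raises ZeroDivisionError; it propagates through validate (uncaught).
4. `return 18` in validate is not reached; the assignment to out does not complete.
5. `except ZeroDivisionError` matches → out = 122.
Result: 122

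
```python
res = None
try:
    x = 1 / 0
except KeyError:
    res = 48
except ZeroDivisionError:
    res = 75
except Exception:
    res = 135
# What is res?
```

Step-by-step execution trace:
1. `x = 1 / 0` raises ZeroDivisionError.
2. `except KeyError` does not match ZeroDivisionError; skipped.
3. `except ZeroDivisionError` matches → res = 75.
4. Remaining except clauses are skipped.
Result: 75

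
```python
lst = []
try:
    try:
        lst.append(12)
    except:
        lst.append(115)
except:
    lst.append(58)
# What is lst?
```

Step-by-step execution trace:
1. Inner try: `lst.append(12)` → lst = [12]. No exception raised.
2. Inner `except` is skipped.
3. Inner try completes normally; outer `except` is skipped.
Result: [12]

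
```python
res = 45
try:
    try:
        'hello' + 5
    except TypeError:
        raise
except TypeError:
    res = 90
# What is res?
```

Step-by-step execution trace:
1. Inner try: `'hello' + 5` raises TypeError.
2. Inner `except TypeError` matches; bare `raise` re-raises the same TypeError.
3. Outer `except TypeError` matches → res = 90.
Result: 90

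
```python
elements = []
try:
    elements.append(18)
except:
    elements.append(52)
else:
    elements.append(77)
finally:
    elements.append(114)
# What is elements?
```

Step-by-step execution trace:
1. try: `elements.append(18)` → elements = [18]. No exception raised.
2. `except` is skipped.
3. `else` runs: `elements.append(77)` → elements = [18, 77].
4. `finally` always runs: `elements.append(114)` → elements = [18, 77, 114].
Result: [18, 77, 114]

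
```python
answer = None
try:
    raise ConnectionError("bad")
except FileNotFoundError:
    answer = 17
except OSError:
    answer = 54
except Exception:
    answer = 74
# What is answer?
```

Step-by-step execution trace:
1. `raise ConnectionError(...)` raises ConnectionError.
2. `except FileNotFoundError` does not match (ConnectionError is not a subclass of FileNotFoundError); skipped.
3. `except OSError` matches (ConnectionError is a subclass of OSError) → answer = 54.
4. `except Exception` is not reached.
Result: 54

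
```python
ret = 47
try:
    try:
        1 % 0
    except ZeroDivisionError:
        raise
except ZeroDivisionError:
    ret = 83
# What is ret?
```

Step-by-step execution trace:
1. Inner try: `1 % 0` raises ZeroDivisionError.
2. Inner `except ZeroDivisionError` matches; bare `raise` re-raises the same ZeroDivisionError.
3. Outer `except ZeroDivisionError` matches → ret = 83.
Result: 83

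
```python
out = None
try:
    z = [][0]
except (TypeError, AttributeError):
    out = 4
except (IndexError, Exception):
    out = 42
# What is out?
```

Step-by-step execution trace:
1. `z = [][0]` raises IndexError.
2. `except (TypeError, AttributeError)` does not match IndexError; skipped.
3. `except (IndexError, Exception)` matches (IndexError is in the tuple) → out = 42.
Result: 42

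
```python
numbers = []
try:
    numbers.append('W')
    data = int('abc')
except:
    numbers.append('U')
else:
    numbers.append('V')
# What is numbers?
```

Step-by-step execution trace:
1. try: `numbers.append('W')` → numbers = ['W'].
2. `data = int('abc')` raises ValueError.
3. bare `except` matches → `numbers.append('U')` → numbers = ['W', 'U'].
4. `else` is skipped (an exception was raised).
Result: ['W', 'U']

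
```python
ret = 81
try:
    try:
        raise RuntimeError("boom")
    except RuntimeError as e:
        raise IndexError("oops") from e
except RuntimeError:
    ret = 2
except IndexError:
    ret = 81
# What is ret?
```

Step-by-step execution trace:
1. Inner try raises RuntimeError; inner `except RuntimeError as e` catches it.
2. `raise IndexError(...) from e` raises IndexError (RuntimeError is attached as __cause__, but only IndexError is active).
3. Outer `except RuntimeError` does not match IndexError; skipped.
4. Outer `except IndexError` matches → ret = 81.
Result: 81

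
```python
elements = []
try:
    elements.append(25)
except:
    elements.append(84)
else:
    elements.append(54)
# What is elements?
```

Step-by-step execution trace:
1. try: `elements.append(25)` → elements = [25]. No exception raised.
2. `except` is skipped.
3. `else` runs (try completed without exception): `elements.append(54)` → elements = [25, 54].
Result: [25, 54]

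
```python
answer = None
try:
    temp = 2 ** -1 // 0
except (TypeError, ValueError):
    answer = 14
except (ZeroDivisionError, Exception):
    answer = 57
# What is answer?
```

Step-by-step execution trace:
1. `temp = 2 ** -1 // 0` raises ZeroDivisionError.
2. `except (TypeError, ValueError)` does not match ZeroDivisionError; skipped.
3. `except (ZeroDivisionError, Exception)` matches (ZeroDivisionError is in the tuple) → answer = 57.
Result: 57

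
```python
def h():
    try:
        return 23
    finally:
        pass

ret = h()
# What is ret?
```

Step-by-step execution trace:
1. `h()` enters try: `return 23` sets pending return value 23.
2. Before returning, `finally: pass` runs (no effect).
3. h() returns 23 → ret = 23.
Result: 23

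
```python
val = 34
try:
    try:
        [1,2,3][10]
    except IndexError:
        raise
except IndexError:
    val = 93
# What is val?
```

Step-by-step execution trace:
1. Inner try: `[1,2,3][10]` raises IndexError.
2. Inner `except IndexError` matches; bare `raise` re-raises the same IndexError.
3. Outer `except IndexError` matches → val = 93.
Result: 93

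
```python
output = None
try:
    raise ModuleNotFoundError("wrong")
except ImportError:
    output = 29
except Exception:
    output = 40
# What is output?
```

Step-by-step execution trace:
1. `raise ModuleNotFoundError(...)` raises ModuleNotFoundError.
2. `except ImportError` matches (ModuleNotFoundError is a subclass of ImportError) → output = 29.
3. `except Exception` is not reached.
Result: 29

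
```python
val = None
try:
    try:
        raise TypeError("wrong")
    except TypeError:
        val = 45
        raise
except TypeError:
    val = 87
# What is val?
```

Step-by-step execution trace:
1. Inner try: `raise TypeError("wrong")` raises TypeError.
2. Inner `except TypeError` matches → val = 45.
3. bare `raise` re-raises the same TypeError.
4. Outer `except TypeError` matches → val = 87.
Result: 87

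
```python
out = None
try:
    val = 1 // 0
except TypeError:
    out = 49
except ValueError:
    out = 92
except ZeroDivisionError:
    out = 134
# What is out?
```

Step-by-step execution trace:
1. `val = 1 // 0` raises ZeroDivisionError.
2. `except TypeError` does not match ZeroDivisionError; skipped.
3. `except ValueError` does not match ZeroDivisionError; skipped.
4. `except ZeroDivisionError` matches → out = 134.
Result: 134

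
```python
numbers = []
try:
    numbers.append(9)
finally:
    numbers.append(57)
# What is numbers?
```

Step-by-step execution trace:
1. try: `numbers.append(9)` → numbers = [9].
2. The try body completes without raising.
3. finally always runs: `numbers.append(57)` → numbers = [9, 57].
Result: [9, 57]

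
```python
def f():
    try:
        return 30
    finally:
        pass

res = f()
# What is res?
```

Step-by-step execution trace:
1. `f()` enters try: `return 30` sets pending return value 30.
2. Before returning, `finally: pass` runs (no effect).
3. f() returns 30 → res = 30.
Result: 30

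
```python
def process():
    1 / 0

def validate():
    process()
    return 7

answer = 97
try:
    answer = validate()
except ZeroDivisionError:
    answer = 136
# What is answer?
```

Step-by-step execution trace:
1. answer starts at 97.
2. try: `validate()` calls `process()`.
3. `process()` evaluates `1 / 0`, which raises ZeroDivisionError; it propagates through validate (uncaught).
4. `return 7` in validate is not reached; the assignment to answer does not complete.
5. `except ZeroDivisionError` matches → answer = 136.
Result: 136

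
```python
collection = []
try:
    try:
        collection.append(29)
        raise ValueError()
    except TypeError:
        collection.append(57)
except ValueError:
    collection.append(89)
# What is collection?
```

Step-by-step execution trace:
1. Inner try: `collection.append(29)` → collection = [29].
2. `raise ValueError()` raises ValueError.
3. Inner `except TypeError` does not match ValueError; exception propagates to outer try.
4. Outer `except ValueError` matches → `collection.append(89)` → collection = [29, 89].
Result: [29, 89]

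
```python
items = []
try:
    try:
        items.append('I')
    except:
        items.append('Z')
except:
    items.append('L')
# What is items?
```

Step-by-step execution trace:
1. Inner try: `items.append('I')` → items = ['I']. No exception raised.
2. Inner `except` is skipped.
3. Inner try completes normally; outer `except` is skipped.
Result: ['I']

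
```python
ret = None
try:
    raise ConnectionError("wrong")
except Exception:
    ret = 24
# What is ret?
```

Step-by-step execution trace:
1. `raise ConnectionError(...)` raises ConnectionError.
2. `except Exception` matches (ConnectionError is a subclass of Exception) → ret = 24.
Result: 24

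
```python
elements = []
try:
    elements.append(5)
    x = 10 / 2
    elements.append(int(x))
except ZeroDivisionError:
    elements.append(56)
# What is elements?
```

Step-by-step execution trace:
1. try: `elements.append(5)` → elements = [5].
2. `x = 10 / 2` → x = 5.0. No exception raised.
3. `elements.append(int(x))` → elements = [5, 5].
4. `except ZeroDivisionError` is skipped (no exception was raised).
Result: [5, 5]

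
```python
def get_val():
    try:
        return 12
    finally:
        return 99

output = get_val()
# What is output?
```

Step-by-step execution trace:
1. `get_val()` enters try: `return 12` sets pending return value 12.
2. Before returning, `finally: return 99` runs and overrides the pending return.
3. get_val() returns 99 → output = 99.
Result: 99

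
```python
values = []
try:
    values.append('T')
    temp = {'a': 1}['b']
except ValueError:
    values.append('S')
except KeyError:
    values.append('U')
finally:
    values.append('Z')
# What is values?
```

Step-by-step execution trace:
1. try: `values.append('T')` → values = ['T'].
2. `temp = {'a': 1}['b']` raises KeyError.
3. `except ValueError` does not match KeyError; skipped.
4. `except KeyError` matches → `values.append('U')` → values = ['T', 'U'].
5. finally always runs: `values.append('Z')` → values = ['T', 'U', 'Z'].
Result: ['T', 'U', 'Z']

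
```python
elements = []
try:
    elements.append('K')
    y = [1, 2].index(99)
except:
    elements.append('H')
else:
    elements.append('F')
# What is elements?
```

Step-by-step execution trace:
1. try: `elements.append('K')` → elements = ['K'].
2. `y = [1, 2].index(99)` raises ValueError.
3. bare `except` matches → `elements.append('H')` → elements = ['K', 'H'].
4. `else` is skipped (an exception was raised).
Result: ['K', 'H']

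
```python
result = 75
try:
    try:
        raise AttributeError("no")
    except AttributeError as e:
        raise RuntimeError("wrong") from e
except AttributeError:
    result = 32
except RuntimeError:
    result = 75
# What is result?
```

Step-by-step execution trace:
1. Inner try raises AttributeError; inner `except AttributeError as e` catches it.
2. `raise RuntimeError(...) from e` raises RuntimeError (AttributeError is attached as __cause__, but only RuntimeError is active).
3. Outer `except AttributeError` does not match RuntimeError; skipped.
4. Outer `except RuntimeError` matches → result = 75.
Result: 75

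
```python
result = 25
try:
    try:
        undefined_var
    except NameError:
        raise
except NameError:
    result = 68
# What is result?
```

Step-by-step execution trace:
1. Inner try: `undefined_var` raises NameError.
2. Inner `except NameError` matches; bare `raise` re-raises the same NameError.
3. Outer `except NameError` matches → result = 68.
Result: 68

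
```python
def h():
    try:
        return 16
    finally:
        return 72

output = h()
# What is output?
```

Step-by-step execution trace:
1. `h()` enters try: `return 16` sets pending return value 16.
2. Before returning, `finally: return 72` runs and overrides the pending return.
3. h() returns 72 → output = 72.
Result: 72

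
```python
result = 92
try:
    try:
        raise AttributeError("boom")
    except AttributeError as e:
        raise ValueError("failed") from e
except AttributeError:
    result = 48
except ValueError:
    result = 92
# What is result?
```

Step-by-step execution trace:
1. Inner try raises AttributeError; inner `except AttributeError as e` catches it.
2. `raise ValueError(...) from e` raises ValueError (AttributeError is attached as __cause__, but only ValueError is active).
3. Outer `except AttributeError` does not match ValueError; skipped.
4. Outer `except ValueError` matches → result = 92.
Result: 92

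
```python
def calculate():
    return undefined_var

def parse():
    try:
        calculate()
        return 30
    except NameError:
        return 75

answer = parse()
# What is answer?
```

Step-by-step execution trace:
1. `parse()` calls `calculate()`.
2. `calculate()` evaluates `undefined_var`, which raises NameError; it propagates to the caller.
3. `return 30` is not reached.
4. `except NameError` in parse matches → returns 75.
5. answer = 75.
Result: 75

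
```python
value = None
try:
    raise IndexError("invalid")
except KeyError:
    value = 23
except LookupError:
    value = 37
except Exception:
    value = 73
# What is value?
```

Step-by-step execution trace:
1. `raise IndexError(...)` raises IndexError.
2. `except KeyError` does not match (IndexError is not a subclass of KeyError); skipped.
3. `except LookupError` matches (IndexError is a subclass of LookupError) → value = 37.
4. `except Exception` is not reached.
Result: 37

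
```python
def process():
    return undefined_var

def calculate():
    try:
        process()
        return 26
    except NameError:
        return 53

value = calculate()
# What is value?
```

Step-by-step execution trace:
1. `calculate()` calls `process()`.
2. `process()` evaluates `undefined_var`, which raises NameError; it propagates to the caller.
3. `return 26` is not reached.
4. `except NameError` in calculate matches → returns 53.
5. value = 53.
Result: 53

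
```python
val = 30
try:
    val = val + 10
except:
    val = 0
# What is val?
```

Step-by-step execution trace:
1. val starts at 30.
2. try: `val = val + 10` → val = 40. No exception raised.
3. `except` is skipped.
Result: 40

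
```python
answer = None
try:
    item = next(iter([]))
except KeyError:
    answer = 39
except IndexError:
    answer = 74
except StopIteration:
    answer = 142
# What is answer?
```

Step-by-step execution trace:
1. `item = next(iter([]))` raises StopIteration.
2. `except KeyError` does not match StopIteration; skipped.
3. `except IndexError` does not match StopIteration; skipped.
4. `except StopIteration` matches → answer = 142.
Result: 142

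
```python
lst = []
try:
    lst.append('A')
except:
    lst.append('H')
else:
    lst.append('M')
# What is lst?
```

Step-by-step execution trace:
1. try: `lst.append('A')` → lst = ['A']. No exception raised.
2. `except` is skipped.
3. `else` runs (try completed without exception): `lst.append('M')` → lst = ['A', 'M'].
Result: ['A', 'M']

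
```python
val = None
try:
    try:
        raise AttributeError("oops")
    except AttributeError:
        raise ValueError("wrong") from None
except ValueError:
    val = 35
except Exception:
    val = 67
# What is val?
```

Step-by-step execution trace:
1. Inner try raises AttributeError; inner `except AttributeError` catches it.
2. `raise ValueError(...) from None` raises ValueError (from None suppresses __context__, but the active exception is still ValueError).
3. Outer `except ValueError` matches → val = 35.
4. `except Exception` is not reached.
Result: 35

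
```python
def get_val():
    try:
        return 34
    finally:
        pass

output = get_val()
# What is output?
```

Step-by-step execution trace:
1. `get_val()` enters try: `return 34` sets pending return value 34.
2. Before returning, `finally: pass` runs (no effect).
3. get_val() returns 34 → output = 34.
Result: 34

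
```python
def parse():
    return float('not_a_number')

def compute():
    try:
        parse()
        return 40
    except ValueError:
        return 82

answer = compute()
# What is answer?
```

Step-by-step execution trace:
1. `compute()` calls `parse()`.
2. `parse()` evaluates `float('not_a_number')`, which raises ValueError; it propagates to the caller.
3. `return 40` is not reached.
4. `except ValueError` in compute matches → returns 82.
5. answer = 82.
Result: 82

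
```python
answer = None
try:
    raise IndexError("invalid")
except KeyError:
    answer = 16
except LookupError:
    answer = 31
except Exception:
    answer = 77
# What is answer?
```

Step-by-step execution trace:
1. `raise IndexError(...)` raises IndexError.
2. `except KeyError` does not match (IndexError is not a subclass of KeyError); skipped.
3. `except LookupError` matches (IndexError is a subclass of LookupError) → answer = 31.
4. `except Exception` is not reached.
Result: 31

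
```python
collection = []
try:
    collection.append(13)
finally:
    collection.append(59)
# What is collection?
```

Step-by-step execution trace:
1. try: `collection.append(13)` → collection = [13].
2. The try body completes without raising.
3. finally always runs: `collection.append(59)` → collection = [13, 59].
Result: [13, 59]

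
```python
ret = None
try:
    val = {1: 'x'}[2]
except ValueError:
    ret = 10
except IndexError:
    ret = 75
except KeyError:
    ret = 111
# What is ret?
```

Step-by-step execution trace:
1. `val = {1: 'x'}[2]` raises KeyError.
2. `except ValueError` does not match KeyError; skipped.
3. `except IndexError` does not match KeyError; skipped.
4. `except KeyError` matches → ret = 111.
Result: 111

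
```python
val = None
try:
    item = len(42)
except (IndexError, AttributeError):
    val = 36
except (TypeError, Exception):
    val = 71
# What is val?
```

Step-by-step execution trace:
1. `item = len(42)` raises TypeError.
2. `except (IndexError, AttributeError)` does not match TypeError; skipped.
3. `except (TypeError, Exception)` matches (TypeError is in the tuple) → val = 71.
Result: 71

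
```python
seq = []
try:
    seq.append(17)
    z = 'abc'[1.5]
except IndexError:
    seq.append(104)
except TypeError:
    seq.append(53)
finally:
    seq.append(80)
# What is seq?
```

Step-by-step execution trace:
1. try: `seq.append(17)` → seq = [17].
2. `z = 'abc'[1.5]` raises TypeError.
3. `except IndexError` does not match TypeError; skipped.
4. `except TypeError` matches → `seq.append(53)` → seq = [17, 53].
5. finally always runs: `seq.append(80)` → seq = [17, 53, 80].
Result: [17, 53, 80]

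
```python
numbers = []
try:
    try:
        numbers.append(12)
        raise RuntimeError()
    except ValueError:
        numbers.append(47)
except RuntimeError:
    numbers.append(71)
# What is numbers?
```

Step-by-step execution trace:
1. Inner try: `numbers.append(12)` → numbers = [12].
2. `raise RuntimeError()` raises RuntimeError.
3. Inner `except ValueError` does not match RuntimeError; exception propagates to outer try.
4. Outer `except RuntimeError` matches → `numbers.append(71)` → numbers = [12, 71].
Result: [12, 71]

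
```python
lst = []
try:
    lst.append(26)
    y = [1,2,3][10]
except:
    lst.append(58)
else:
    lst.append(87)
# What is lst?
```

Step-by-step execution trace:
1. try: `lst.append(26)` → lst = [26].
2. `y = [1,2,3][10]` raises IndexError.
3. bare `except` matches → `lst.append(58)` → lst = [26, 58].
4. `else` is skipped (an exception was raised).
Result: [26, 58]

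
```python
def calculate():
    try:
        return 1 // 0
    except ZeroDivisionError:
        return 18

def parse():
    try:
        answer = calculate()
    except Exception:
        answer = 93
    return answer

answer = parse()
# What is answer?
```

Step-by-step execution trace:
1. `parse()` calls `calculate()`.
2. In calculate: `1 // 0` raises ZeroDivisionError; `except ZeroDivisionError` catches it → returns 18.
3. In parse: `answer = calculate()` → answer = 18. No exception reaches parse.
4. `except Exception` is skipped; parse returns 18.
5. answer = 18.
Result: 18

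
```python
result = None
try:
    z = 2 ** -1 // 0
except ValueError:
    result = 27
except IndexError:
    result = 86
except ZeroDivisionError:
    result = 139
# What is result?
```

Step-by-step execution trace:
1. `z = 2 ** -1 // 0` raises ZeroDivisionError.
2. `except ValueError` does not match ZeroDivisionError; skipped.
3. `except IndexError` does not match ZeroDivisionError; skipped.
4. `except ZeroDivisionError` matches → result = 139.
Result: 139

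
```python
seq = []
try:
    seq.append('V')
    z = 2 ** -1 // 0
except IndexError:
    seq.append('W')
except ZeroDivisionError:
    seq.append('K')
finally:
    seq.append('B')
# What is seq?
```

Step-by-step execution trace:
1. try: `seq.append('V')` → seq = ['V'].
2. `z = 2 ** -1 // 0` raises ZeroDivisionError.
3. `except IndexError` does not match ZeroDivisionError; skipped.
4. `except ZeroDivisionError` matches → `seq.append('K')` → seq = ['V', 'K'].
5. finally always runs: `seq.append('B')` → seq = ['V', 'K', 'B'].
Result: ['V', 'K', 'B']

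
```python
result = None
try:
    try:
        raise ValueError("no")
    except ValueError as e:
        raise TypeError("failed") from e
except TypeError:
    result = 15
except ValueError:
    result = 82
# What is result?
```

Step-by-step execution trace:
1. Inner try raises ValueError; inner `except ValueError as e` catches it.
2. `raise TypeError(...) from e` raises TypeError (ValueError is attached as __cause__, but only TypeError is active).
3. Outer `except TypeError` matches → result = 15.
4. `except ValueError` is not reached.
Result: 15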